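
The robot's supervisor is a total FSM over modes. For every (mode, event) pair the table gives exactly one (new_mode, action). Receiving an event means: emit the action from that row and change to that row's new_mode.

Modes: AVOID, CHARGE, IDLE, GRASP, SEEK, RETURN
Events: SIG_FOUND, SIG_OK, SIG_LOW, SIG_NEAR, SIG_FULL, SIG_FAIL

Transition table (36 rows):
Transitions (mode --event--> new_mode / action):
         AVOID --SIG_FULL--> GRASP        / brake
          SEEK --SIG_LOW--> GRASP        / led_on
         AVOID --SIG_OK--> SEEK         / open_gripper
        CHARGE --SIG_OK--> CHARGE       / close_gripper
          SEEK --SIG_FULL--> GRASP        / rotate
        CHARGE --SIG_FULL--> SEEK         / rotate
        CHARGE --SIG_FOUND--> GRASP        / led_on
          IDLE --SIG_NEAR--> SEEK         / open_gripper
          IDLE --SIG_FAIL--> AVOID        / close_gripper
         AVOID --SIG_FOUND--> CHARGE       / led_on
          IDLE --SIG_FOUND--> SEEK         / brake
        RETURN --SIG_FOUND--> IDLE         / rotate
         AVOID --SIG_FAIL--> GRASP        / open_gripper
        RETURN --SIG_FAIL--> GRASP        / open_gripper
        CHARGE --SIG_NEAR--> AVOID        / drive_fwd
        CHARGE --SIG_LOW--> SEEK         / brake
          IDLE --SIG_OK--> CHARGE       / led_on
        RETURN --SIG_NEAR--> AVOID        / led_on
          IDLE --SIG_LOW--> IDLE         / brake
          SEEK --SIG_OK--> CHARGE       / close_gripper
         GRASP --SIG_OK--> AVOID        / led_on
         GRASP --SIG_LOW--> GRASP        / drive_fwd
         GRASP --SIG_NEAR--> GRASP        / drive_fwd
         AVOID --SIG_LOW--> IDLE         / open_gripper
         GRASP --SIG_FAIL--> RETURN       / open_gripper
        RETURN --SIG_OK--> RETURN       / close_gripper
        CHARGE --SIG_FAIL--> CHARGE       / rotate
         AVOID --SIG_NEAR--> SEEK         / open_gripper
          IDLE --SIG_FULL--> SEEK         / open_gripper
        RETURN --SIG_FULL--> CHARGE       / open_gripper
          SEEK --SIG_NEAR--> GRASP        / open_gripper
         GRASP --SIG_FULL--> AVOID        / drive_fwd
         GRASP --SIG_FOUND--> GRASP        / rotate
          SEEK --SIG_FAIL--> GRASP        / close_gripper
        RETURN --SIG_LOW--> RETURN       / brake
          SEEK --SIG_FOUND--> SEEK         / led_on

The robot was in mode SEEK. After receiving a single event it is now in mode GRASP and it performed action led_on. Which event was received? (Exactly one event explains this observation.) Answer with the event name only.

try SIG_FOUND: (SEEK, SIG_FOUND) → (SEEK, led_on)
try SIG_OK: (SEEK, SIG_OK) → (CHARGE, close_gripper)
try SIG_LOW: (SEEK, SIG_LOW) → (GRASP, led_on)  ← matches
try SIG_NEAR: (SEEK, SIG_NEAR) → (GRASP, open_gripper)
try SIG_FULL: (SEEK, SIG_FULL) → (GRASP, rotate)
try SIG_FAIL: (SEEK, SIG_FAIL) → (GRASP, close_gripper)

SIG_LOW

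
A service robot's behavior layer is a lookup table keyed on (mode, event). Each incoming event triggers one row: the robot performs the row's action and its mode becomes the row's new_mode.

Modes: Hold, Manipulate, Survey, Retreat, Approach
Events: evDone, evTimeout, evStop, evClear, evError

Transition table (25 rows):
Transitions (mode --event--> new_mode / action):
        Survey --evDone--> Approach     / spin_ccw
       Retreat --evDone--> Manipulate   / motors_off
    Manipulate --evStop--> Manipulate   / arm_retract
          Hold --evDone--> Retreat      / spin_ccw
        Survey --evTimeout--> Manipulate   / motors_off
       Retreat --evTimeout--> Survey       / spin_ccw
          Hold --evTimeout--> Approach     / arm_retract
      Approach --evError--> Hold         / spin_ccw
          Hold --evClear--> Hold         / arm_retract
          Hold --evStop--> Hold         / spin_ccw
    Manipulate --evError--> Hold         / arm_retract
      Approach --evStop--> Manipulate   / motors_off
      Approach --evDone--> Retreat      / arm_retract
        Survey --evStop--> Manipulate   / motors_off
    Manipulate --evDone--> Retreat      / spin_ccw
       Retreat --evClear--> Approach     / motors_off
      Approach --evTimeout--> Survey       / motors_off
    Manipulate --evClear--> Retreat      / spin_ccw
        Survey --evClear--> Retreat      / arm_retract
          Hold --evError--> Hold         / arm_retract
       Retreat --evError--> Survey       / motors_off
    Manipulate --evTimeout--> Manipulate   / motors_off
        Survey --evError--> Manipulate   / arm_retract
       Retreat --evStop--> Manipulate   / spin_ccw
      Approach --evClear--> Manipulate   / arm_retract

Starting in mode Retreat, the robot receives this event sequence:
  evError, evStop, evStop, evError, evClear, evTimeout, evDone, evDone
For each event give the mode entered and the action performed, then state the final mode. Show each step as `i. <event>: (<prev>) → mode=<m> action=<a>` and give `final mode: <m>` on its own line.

1. evError: (Retreat) → mode=Survey action=motors_off
2. evStop: (Survey) → mode=Manipulate action=motors_off
3. evStop: (Manipulate) → mode=Manipulate action=arm_retract
4. evError: (Manipulate) → mode=Hold action=arm_retract
5. evClear: (Hold) → mode=Hold action=arm_retract
6. evTimeout: (Hold) → mode=Approach action=arm_retract
7. evDone: (Approach) → mode=Retreat action=arm_retract
8. evDone: (Retreat) → mode=Manipulate action=motors_off

final mode: Manipulate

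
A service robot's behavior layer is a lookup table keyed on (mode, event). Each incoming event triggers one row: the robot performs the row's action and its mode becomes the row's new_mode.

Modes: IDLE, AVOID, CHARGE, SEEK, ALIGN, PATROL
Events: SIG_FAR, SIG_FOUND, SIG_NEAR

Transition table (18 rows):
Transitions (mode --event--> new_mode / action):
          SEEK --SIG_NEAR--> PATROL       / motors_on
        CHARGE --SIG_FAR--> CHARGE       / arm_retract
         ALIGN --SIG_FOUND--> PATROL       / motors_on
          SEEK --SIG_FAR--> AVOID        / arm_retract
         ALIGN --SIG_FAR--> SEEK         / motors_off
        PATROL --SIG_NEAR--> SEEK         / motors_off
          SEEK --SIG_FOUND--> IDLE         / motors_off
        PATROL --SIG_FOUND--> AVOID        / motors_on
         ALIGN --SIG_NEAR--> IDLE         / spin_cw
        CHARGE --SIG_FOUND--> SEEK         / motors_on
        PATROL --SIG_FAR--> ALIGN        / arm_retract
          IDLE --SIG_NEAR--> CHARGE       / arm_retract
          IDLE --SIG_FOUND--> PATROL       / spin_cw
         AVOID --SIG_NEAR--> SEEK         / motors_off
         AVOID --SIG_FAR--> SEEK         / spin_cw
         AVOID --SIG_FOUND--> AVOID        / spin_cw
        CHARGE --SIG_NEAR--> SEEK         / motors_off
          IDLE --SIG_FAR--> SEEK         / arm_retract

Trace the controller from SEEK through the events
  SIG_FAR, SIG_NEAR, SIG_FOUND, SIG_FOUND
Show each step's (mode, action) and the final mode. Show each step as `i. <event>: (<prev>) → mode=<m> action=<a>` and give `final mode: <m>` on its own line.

final mode: PATROL

1. SIG_FAR: (SEEK) → mode=AVOID action=arm_retract
2. SIG_NEAR: (AVOID) → mode=SEEK action=motors_off
3. SIG_FOUND: (SEEK) → mode=IDLE action=motors_off
4. SIG_FOUND: (IDLE) → mode=PATROL action=spin_cw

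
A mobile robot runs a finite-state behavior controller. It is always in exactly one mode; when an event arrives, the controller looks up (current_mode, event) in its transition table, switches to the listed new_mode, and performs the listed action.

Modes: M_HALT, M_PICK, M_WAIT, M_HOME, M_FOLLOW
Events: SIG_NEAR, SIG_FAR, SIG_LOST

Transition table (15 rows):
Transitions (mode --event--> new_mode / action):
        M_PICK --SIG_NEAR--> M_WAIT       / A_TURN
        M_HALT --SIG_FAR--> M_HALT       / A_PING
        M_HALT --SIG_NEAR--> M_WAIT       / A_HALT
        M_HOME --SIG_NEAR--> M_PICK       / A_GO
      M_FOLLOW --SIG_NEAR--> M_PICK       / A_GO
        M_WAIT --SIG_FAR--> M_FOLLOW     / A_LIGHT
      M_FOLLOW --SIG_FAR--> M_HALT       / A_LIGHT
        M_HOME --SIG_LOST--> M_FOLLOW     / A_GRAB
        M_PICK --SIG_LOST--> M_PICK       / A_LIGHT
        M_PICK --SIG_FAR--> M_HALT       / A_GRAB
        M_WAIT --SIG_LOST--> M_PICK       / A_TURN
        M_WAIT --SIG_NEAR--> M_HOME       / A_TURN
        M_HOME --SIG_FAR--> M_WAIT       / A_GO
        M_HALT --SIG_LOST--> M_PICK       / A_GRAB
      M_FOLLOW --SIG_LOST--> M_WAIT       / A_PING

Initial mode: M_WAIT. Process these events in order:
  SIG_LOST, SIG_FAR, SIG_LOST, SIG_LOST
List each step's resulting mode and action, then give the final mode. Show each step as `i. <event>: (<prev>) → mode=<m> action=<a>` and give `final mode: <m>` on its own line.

final mode: M_PICK

1. SIG_LOST: (M_WAIT) → mode=M_PICK action=A_TURN
2. SIG_FAR: (M_PICK) → mode=M_HALT action=A_GRAB
3. SIG_LOST: (M_HALT) → mode=M_PICK action=A_GRAB
4. SIG_LOST: (M_PICK) → mode=M_PICK action=A_LIGHT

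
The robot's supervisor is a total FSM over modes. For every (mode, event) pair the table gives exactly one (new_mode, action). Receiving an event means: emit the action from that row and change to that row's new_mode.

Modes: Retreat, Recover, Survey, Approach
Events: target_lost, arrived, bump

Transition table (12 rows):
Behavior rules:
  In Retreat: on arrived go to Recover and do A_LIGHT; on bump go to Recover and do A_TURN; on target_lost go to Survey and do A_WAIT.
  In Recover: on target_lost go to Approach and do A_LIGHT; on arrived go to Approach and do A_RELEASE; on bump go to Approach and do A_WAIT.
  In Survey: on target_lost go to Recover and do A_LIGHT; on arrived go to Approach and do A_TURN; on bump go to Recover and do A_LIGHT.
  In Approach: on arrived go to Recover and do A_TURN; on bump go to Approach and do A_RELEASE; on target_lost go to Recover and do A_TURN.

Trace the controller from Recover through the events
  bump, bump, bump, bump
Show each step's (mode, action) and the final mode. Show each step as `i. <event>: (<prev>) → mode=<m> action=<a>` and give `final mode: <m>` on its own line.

1. bump: (Recover) → mode=Approach action=A_WAIT
2. bump: (Approach) → mode=Approach action=A_RELEASE
3. bump: (Approach) → mode=Approach action=A_RELEASE
4. bump: (Approach) → mode=Approach action=A_RELEASE

final mode: Approach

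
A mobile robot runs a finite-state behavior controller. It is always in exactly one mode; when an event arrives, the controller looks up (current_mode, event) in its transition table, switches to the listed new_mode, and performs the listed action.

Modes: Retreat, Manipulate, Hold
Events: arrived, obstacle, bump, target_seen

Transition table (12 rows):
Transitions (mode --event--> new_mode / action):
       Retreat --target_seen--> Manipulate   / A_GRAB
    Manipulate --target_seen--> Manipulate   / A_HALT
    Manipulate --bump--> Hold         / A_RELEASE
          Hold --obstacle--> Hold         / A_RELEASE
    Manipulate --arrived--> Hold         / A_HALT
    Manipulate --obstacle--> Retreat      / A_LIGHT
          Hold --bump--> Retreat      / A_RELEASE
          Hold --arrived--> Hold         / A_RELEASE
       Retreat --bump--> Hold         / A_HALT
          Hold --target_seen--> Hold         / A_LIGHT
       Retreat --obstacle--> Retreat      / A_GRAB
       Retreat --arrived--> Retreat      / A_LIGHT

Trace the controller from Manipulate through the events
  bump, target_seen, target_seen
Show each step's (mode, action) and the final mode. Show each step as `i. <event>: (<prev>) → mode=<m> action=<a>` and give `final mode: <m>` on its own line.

final mode: Hold

1. bump: (Manipulate) → mode=Hold action=A_RELEASE
2. target_seen: (Hold) → mode=Hold action=A_LIGHT
3. target_seen: (Hold) → mode=Hold action=A_LIGHT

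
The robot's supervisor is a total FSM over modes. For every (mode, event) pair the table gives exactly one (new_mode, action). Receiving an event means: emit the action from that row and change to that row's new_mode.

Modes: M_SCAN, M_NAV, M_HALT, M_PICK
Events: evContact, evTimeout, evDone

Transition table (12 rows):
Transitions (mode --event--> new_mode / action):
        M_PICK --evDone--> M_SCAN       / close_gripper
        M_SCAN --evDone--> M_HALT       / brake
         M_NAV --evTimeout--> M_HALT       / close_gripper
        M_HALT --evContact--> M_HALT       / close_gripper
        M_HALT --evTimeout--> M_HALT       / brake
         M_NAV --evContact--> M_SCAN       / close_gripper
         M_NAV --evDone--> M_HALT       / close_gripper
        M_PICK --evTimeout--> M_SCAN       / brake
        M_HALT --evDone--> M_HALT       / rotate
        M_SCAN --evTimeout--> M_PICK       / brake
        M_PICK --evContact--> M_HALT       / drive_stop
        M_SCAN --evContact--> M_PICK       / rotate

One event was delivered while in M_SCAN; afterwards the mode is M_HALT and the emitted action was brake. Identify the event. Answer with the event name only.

try evContact: (M_SCAN, evContact) → (M_PICK, rotate)
try evTimeout: (M_SCAN, evTimeout) → (M_PICK, brake)
try evDone: (M_SCAN, evDone) → (M_HALT, brake)  ← matches

evDone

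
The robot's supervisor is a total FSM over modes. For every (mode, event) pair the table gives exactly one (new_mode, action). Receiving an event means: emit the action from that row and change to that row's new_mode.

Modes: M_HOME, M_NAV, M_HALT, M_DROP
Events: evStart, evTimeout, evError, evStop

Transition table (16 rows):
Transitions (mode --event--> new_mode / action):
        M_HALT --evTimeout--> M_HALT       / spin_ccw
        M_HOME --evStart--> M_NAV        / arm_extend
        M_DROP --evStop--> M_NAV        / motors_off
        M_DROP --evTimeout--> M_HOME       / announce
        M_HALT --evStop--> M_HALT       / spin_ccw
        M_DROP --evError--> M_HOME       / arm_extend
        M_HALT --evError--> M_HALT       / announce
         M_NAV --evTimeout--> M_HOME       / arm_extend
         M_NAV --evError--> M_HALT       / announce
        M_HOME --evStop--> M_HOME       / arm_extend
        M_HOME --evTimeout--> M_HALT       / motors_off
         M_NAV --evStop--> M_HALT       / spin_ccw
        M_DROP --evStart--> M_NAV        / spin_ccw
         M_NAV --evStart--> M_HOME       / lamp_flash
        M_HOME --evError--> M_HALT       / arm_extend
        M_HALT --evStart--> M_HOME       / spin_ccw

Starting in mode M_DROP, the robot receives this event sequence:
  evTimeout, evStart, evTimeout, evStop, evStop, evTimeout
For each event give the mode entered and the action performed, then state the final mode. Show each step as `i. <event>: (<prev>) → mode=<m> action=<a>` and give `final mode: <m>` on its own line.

final mode: M_HALT

1. evTimeout: (M_DROP) → mode=M_HOME action=announce
2. evStart: (M_HOME) → mode=M_NAV action=arm_extend
3. evTimeout: (M_NAV) → mode=M_HOME action=arm_extend
4. evStop: (M_HOME) → mode=M_HOME action=arm_extend
5. evStop: (M_HOME) → mode=M_HOME action=arm_extend
6. evTimeout: (M_HOME) → mode=M_HALT action=motors_off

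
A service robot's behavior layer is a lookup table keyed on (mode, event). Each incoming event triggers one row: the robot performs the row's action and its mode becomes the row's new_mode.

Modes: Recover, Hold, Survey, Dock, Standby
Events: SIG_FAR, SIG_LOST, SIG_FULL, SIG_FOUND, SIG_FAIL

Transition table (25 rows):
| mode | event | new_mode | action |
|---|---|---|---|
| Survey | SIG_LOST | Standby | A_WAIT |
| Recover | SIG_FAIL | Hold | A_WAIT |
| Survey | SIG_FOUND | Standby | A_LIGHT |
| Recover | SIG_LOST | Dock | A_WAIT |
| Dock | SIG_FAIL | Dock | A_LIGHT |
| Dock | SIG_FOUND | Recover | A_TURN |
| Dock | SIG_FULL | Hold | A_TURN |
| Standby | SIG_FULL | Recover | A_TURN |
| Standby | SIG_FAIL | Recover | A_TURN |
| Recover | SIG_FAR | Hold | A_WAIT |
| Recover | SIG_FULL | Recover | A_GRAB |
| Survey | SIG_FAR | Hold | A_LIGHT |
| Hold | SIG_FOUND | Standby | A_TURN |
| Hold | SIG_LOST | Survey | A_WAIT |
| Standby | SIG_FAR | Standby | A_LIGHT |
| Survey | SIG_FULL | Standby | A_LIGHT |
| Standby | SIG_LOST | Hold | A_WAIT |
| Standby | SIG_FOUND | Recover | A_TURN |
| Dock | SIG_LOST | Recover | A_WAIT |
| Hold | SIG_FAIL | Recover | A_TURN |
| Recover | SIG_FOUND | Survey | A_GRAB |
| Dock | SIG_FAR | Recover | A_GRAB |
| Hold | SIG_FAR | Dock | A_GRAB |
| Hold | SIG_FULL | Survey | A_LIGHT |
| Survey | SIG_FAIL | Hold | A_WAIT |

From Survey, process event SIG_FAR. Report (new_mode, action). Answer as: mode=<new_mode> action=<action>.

mode=Hold action=A_LIGHT

current mode = Survey; filter table to that mode:
  (Survey, SIG_LOST) → (Standby, A_WAIT)
  (Survey, SIG_FOUND) → (Standby, A_LIGHT)
  (Survey, SIG_FAR) → (Hold, A_LIGHT)  ← event matches
  (Survey, SIG_FULL) → (Standby, A_LIGHT)
  (Survey, SIG_FAIL) → (Hold, A_WAIT)
event = SIG_FAR selects (Hold, A_LIGHT)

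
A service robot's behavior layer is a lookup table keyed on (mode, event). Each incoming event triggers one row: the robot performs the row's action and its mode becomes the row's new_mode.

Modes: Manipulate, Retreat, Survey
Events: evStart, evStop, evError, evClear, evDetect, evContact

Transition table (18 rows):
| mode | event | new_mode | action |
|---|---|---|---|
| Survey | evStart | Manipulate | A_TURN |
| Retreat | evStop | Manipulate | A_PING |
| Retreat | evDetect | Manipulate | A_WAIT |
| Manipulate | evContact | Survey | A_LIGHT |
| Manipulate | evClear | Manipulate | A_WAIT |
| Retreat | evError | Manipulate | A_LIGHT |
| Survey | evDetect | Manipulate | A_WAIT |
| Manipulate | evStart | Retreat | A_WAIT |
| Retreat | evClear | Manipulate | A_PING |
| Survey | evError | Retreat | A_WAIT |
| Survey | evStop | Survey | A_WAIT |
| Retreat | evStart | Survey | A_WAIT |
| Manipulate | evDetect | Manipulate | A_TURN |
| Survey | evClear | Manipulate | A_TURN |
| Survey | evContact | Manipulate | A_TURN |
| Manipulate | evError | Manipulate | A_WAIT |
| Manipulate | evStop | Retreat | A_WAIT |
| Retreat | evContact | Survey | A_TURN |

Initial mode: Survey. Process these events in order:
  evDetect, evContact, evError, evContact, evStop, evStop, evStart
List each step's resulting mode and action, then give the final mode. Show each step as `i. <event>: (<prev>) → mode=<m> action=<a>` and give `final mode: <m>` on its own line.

final mode: Manipulate

1. evDetect: (Survey) → mode=Manipulate action=A_WAIT
2. evContact: (Manipulate) → mode=Survey action=A_LIGHT
3. evError: (Survey) → mode=Retreat action=A_WAIT
4. evContact: (Retreat) → mode=Survey action=A_TURN
5. evStop: (Survey) → mode=Survey action=A_WAIT
6. evStop: (Survey) → mode=Survey action=A_WAIT
7. evStart: (Survey) → mode=Manipulate action=A_TURN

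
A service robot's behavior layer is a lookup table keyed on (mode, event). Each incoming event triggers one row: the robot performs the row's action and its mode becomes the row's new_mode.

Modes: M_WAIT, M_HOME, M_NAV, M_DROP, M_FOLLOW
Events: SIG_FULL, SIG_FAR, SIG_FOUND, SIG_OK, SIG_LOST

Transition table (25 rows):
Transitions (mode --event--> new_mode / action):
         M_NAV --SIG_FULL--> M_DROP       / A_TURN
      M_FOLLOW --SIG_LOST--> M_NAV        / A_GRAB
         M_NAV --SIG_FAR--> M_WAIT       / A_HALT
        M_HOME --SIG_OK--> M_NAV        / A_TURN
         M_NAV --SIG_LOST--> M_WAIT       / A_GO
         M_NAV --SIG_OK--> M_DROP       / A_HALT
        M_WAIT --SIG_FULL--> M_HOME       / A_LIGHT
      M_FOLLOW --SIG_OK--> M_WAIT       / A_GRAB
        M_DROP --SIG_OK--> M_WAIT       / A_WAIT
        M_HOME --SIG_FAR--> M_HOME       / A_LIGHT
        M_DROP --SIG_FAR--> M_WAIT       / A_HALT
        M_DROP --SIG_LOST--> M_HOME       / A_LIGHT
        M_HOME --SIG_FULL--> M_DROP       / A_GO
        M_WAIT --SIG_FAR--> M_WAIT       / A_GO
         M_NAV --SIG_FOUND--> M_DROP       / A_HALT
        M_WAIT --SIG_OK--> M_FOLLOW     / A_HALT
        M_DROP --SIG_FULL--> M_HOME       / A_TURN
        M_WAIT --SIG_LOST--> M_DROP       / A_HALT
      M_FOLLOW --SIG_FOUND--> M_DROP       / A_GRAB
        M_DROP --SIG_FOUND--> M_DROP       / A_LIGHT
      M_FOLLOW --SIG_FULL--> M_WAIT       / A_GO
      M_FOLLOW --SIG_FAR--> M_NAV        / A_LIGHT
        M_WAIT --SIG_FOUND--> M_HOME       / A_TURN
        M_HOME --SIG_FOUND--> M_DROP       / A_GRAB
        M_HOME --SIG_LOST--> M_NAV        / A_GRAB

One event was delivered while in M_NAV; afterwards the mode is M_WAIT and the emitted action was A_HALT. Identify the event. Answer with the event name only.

SIG_FAR

try SIG_FULL: (M_NAV, SIG_FULL) → (M_DROP, A_TURN)
try SIG_FAR: (M_NAV, SIG_FAR) → (M_WAIT, A_HALT)  ← matches
try SIG_FOUND: (M_NAV, SIG_FOUND) → (M_DROP, A_HALT)
try SIG_OK: (M_NAV, SIG_OK) → (M_DROP, A_HALT)
try SIG_LOST: (M_NAV, SIG_LOST) → (M_WAIT, A_GO)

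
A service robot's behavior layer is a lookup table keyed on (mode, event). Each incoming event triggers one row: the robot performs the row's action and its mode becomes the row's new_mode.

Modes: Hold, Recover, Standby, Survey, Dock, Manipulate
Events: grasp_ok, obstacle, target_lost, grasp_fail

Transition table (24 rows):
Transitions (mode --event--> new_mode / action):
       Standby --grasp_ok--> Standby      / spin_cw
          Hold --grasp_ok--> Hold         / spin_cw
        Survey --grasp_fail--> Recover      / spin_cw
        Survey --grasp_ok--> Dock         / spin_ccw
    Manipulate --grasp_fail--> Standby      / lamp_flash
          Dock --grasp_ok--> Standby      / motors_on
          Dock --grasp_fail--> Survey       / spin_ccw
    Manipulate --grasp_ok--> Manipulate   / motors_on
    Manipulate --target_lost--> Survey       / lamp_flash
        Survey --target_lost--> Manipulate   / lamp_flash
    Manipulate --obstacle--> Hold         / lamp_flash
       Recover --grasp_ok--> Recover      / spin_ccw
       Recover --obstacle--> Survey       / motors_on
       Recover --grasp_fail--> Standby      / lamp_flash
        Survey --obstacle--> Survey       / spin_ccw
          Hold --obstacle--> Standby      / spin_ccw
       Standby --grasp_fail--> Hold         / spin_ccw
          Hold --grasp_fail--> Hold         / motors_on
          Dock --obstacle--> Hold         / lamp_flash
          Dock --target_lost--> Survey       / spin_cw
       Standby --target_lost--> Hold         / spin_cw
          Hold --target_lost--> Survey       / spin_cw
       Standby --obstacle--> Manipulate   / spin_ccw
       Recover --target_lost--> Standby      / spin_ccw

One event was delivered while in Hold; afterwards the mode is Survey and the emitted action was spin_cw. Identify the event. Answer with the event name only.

try grasp_ok: (Hold, grasp_ok) → (Hold, spin_cw)
try obstacle: (Hold, obstacle) → (Standby, spin_ccw)
try target_lost: (Hold, target_lost) → (Survey, spin_cw)  ← matches
try grasp_fail: (Hold, grasp_fail) → (Hold, motors_on)

target_lost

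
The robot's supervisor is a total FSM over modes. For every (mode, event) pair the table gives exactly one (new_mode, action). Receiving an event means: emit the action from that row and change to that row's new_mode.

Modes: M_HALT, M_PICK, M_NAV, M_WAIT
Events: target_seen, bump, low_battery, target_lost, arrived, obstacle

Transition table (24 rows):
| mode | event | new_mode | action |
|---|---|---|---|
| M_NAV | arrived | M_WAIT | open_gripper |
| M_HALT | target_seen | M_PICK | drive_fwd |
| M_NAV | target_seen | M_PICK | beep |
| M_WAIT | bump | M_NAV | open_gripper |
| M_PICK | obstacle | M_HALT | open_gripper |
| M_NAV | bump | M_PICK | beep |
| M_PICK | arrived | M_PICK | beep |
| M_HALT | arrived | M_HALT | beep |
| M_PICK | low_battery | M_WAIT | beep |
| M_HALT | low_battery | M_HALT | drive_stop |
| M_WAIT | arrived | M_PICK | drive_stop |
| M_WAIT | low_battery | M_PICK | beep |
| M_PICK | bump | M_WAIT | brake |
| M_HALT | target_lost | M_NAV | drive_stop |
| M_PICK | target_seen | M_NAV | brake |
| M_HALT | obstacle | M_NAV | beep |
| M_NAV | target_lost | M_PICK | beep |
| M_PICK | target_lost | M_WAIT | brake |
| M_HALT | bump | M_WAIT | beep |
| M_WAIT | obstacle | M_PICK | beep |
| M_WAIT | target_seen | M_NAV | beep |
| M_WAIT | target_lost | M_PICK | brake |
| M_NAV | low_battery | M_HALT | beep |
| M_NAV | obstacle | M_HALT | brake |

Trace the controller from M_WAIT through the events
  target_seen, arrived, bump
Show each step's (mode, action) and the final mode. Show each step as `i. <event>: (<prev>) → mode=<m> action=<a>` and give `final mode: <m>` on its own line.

final mode: M_NAV

1. target_seen: (M_WAIT) → mode=M_NAV action=beep
2. arrived: (M_NAV) → mode=M_WAIT action=open_gripper
3. bump: (M_WAIT) → mode=M_NAV action=open_gripper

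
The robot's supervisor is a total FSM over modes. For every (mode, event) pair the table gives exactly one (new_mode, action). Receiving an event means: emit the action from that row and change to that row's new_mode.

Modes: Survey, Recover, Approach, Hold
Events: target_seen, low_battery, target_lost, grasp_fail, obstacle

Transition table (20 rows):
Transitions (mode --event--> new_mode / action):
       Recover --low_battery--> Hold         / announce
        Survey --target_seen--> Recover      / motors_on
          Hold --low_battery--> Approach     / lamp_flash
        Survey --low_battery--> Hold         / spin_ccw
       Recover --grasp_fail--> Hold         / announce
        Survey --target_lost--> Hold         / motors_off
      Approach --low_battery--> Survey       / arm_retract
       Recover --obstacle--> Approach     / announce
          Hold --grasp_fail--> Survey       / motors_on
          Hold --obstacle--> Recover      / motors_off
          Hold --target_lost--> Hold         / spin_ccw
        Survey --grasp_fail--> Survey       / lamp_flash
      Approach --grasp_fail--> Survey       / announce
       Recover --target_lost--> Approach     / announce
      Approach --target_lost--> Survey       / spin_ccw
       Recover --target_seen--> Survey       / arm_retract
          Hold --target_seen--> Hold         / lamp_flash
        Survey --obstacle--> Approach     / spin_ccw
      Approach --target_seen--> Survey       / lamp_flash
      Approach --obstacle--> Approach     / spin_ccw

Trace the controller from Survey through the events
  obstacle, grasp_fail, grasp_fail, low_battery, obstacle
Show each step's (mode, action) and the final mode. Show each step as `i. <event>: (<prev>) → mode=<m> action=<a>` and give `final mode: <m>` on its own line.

1. obstacle: (Survey) → mode=Approach action=spin_ccw
2. grasp_fail: (Approach) → mode=Survey action=announce
3. grasp_fail: (Survey) → mode=Survey action=lamp_flash
4. low_battery: (Survey) → mode=Hold action=spin_ccw
5. obstacle: (Hold) → mode=Recover action=motors_off

final mode: Recover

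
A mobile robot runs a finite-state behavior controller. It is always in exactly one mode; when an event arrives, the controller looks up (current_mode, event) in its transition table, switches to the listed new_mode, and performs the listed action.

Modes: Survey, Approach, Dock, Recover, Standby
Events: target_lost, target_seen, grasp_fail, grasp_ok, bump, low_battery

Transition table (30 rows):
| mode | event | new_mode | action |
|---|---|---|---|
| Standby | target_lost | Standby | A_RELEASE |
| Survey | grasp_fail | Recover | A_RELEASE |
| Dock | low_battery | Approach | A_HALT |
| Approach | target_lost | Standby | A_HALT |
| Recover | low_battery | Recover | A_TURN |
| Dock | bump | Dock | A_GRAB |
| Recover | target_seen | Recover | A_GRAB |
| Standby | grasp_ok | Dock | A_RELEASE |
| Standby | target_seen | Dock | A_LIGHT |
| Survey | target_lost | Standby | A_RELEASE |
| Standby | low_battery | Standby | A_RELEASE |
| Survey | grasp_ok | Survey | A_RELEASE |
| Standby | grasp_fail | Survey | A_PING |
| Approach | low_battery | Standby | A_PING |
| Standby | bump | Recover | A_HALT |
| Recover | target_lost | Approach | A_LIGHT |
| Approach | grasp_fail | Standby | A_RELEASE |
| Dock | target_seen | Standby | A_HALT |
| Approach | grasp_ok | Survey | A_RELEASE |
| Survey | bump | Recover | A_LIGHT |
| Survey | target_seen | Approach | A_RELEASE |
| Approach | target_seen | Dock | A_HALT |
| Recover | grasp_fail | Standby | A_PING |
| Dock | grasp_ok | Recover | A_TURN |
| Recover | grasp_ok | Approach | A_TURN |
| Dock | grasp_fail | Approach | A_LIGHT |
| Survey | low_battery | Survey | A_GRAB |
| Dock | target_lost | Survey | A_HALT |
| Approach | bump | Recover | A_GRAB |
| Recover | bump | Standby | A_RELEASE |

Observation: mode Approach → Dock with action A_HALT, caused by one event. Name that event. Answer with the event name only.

target_seen

try target_lost: (Approach, target_lost) → (Standby, A_HALT)
try target_seen: (Approach, target_seen) → (Dock, A_HALT)  ← matches
try grasp_fail: (Approach, grasp_fail) → (Standby, A_RELEASE)
try grasp_ok: (Approach, grasp_ok) → (Survey, A_RELEASE)
try bump: (Approach, bump) → (Recover, A_GRAB)
try low_battery: (Approach, low_battery) → (Standby, A_PING)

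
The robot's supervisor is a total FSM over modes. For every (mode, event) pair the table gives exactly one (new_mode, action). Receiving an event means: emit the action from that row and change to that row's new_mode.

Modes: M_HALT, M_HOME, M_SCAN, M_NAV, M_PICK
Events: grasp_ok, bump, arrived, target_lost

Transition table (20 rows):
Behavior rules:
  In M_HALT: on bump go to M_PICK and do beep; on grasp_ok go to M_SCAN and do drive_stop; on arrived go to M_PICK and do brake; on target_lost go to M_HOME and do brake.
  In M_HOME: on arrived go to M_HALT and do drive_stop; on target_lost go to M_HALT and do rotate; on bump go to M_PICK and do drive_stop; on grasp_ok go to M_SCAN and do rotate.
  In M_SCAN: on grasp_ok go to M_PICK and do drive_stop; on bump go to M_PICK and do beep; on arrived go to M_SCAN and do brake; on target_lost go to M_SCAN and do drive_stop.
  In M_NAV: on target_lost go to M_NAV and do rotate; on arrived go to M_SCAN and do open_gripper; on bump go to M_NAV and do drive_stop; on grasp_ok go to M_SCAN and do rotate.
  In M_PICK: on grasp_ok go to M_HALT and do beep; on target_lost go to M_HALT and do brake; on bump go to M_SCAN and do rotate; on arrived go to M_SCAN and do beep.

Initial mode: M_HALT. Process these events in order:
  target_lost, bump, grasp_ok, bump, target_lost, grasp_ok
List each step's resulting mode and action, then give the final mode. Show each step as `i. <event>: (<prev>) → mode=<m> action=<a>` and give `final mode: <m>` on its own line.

1. target_lost: (M_HALT) → mode=M_HOME action=brake
2. bump: (M_HOME) → mode=M_PICK action=drive_stop
3. grasp_ok: (M_PICK) → mode=M_HALT action=beep
4. bump: (M_HALT) → mode=M_PICK action=beep
5. target_lost: (M_PICK) → mode=M_HALT action=brake
6. grasp_ok: (M_HALT) → mode=M_SCAN action=drive_stop

final mode: M_SCAN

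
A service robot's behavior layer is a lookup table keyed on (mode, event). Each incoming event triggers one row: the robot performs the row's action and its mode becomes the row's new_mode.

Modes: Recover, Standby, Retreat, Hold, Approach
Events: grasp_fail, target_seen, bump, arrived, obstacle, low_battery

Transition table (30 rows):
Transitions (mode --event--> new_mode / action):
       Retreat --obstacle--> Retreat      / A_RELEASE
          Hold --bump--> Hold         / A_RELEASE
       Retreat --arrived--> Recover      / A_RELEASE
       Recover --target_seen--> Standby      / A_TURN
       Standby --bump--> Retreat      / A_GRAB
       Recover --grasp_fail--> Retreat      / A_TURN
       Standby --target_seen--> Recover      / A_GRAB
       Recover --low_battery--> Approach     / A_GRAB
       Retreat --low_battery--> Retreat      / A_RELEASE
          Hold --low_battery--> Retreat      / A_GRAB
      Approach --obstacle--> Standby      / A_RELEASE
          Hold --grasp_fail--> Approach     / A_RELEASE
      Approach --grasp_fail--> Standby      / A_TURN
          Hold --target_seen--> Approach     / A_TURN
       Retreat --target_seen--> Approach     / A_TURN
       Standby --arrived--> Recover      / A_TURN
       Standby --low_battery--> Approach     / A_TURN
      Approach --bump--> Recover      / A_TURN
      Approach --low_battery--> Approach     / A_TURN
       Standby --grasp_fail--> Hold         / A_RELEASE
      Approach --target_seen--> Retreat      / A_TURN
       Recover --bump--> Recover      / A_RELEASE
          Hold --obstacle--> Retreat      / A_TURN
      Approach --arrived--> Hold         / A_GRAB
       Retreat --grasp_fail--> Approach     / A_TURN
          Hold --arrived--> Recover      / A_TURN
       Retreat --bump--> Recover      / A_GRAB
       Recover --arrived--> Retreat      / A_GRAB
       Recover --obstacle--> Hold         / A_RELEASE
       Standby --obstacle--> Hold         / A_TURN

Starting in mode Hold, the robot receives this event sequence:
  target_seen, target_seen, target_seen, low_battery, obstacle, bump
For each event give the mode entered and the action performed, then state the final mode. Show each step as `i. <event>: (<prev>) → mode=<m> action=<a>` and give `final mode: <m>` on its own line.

1. target_seen: (Hold) → mode=Approach action=A_TURN
2. target_seen: (Approach) → mode=Retreat action=A_TURN
3. target_seen: (Retreat) → mode=Approach action=A_TURN
4. low_battery: (Approach) → mode=Approach action=A_TURN
5. obstacle: (Approach) → mode=Standby action=A_RELEASE
6. bump: (Standby) → mode=Retreat action=A_GRAB

final mode: Retreat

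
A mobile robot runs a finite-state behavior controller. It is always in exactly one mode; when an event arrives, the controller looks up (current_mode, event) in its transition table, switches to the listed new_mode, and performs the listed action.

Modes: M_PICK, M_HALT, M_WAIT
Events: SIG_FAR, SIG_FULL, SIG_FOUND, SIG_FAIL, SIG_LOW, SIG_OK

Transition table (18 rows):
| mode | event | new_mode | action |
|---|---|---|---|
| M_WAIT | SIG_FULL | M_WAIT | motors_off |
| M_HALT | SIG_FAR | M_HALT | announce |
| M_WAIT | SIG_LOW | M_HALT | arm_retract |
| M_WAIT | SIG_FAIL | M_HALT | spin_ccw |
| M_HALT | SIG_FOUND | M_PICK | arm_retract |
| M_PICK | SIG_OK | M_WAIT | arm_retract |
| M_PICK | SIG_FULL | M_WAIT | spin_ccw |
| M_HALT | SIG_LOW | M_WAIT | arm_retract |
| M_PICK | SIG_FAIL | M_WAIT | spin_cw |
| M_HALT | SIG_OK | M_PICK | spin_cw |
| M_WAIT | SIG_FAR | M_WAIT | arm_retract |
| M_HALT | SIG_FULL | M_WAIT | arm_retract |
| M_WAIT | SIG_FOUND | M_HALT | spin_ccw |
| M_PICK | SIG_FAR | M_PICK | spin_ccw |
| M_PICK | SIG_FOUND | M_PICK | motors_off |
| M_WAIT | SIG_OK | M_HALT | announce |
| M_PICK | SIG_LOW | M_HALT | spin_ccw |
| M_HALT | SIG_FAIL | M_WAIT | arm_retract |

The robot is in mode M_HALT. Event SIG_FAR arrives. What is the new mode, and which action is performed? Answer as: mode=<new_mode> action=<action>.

current mode = M_HALT; filter table to that mode:
  (M_HALT, SIG_FAR) → (M_HALT, announce)  ← event matches
  (M_HALT, SIG_FOUND) → (M_PICK, arm_retract)
  (M_HALT, SIG_LOW) → (M_WAIT, arm_retract)
  (M_HALT, SIG_OK) → (M_PICK, spin_cw)
  (M_HALT, SIG_FULL) → (M_WAIT, arm_retract)
  (M_HALT, SIG_FAIL) → (M_WAIT, arm_retract)
event = SIG_FAR selects (M_HALT, announce)

mode=M_HALT action=announce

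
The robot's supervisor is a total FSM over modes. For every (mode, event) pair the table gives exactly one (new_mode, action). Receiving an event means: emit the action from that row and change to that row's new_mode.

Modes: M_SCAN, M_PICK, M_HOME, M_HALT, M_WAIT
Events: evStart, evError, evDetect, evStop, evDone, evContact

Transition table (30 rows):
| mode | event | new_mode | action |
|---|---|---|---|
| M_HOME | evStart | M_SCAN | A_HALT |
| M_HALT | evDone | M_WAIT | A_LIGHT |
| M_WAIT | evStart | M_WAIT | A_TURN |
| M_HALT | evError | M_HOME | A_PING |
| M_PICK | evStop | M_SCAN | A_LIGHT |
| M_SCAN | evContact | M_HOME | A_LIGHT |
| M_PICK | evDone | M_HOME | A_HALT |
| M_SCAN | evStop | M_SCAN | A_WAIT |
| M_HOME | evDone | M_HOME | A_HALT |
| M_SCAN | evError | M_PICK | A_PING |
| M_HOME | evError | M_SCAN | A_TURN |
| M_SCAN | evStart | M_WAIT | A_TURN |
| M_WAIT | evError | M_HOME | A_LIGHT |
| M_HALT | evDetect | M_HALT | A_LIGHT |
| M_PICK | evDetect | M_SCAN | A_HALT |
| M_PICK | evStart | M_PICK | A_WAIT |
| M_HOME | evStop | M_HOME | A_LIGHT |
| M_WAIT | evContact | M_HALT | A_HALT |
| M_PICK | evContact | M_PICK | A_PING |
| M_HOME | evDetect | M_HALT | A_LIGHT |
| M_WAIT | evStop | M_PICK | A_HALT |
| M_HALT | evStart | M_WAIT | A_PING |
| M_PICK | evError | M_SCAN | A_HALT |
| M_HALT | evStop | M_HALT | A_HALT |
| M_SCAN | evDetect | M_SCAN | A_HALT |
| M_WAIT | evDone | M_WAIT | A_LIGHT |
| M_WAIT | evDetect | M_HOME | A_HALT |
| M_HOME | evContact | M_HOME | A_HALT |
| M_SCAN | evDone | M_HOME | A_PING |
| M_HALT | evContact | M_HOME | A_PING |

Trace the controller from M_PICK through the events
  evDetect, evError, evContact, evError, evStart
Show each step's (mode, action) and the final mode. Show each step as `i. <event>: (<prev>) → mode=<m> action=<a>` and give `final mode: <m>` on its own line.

final mode: M_WAIT

1. evDetect: (M_PICK) → mode=M_SCAN action=A_HALT
2. evError: (M_SCAN) → mode=M_PICK action=A_PING
3. evContact: (M_PICK) → mode=M_PICK action=A_PING
4. evError: (M_PICK) → mode=M_SCAN action=A_HALT
5. evStart: (M_SCAN) → mode=M_WAIT action=A_TURN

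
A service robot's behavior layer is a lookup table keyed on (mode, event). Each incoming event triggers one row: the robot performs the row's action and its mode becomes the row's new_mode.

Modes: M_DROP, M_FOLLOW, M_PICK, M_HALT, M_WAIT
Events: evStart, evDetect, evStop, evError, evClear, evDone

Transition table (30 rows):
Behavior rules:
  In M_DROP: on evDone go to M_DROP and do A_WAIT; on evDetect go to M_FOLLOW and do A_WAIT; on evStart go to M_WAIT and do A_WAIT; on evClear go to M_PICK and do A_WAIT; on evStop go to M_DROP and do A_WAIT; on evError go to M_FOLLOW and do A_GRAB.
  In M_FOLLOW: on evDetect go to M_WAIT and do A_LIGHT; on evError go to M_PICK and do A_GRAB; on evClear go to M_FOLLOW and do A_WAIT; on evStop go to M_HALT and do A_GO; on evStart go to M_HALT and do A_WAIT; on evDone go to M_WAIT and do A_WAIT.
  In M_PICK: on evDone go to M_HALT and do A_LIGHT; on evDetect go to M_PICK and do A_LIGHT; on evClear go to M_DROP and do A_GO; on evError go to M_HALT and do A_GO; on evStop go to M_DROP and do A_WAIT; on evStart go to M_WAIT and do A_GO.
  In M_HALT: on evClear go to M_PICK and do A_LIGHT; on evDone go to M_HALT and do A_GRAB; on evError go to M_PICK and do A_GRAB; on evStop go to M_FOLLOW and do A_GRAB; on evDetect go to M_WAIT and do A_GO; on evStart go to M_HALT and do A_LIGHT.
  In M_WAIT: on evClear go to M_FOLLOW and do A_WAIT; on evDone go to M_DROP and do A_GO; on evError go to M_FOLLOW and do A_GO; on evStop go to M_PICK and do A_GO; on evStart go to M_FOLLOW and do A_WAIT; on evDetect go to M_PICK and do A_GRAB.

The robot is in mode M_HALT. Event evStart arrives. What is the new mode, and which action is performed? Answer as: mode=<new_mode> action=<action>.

mode=M_HALT action=A_LIGHT

current mode = M_HALT; filter table to that mode:
  (M_HALT, evClear) → (M_PICK, A_LIGHT)
  (M_HALT, evDone) → (M_HALT, A_GRAB)
  (M_HALT, evError) → (M_PICK, A_GRAB)
  (M_HALT, evStop) → (M_FOLLOW, A_GRAB)
  (M_HALT, evDetect) → (M_WAIT, A_GO)
  (M_HALT, evStart) → (M_HALT, A_LIGHT)  ← event matches
event = evStart selects (M_HALT, A_LIGHT)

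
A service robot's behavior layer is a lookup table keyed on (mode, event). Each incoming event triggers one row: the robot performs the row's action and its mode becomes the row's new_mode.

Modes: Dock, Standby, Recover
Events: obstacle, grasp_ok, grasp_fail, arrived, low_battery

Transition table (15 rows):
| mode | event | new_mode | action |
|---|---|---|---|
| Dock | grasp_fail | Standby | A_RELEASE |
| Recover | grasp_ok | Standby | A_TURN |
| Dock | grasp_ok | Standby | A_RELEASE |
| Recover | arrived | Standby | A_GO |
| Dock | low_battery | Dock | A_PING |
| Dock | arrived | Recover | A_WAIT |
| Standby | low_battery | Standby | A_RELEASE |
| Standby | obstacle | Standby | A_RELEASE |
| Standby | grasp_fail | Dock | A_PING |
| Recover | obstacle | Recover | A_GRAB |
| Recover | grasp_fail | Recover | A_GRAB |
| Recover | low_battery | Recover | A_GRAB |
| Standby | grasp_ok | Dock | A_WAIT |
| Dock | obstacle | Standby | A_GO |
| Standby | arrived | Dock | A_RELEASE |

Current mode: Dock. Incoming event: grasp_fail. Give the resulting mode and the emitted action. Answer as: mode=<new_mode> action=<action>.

current mode = Dock; filter table to that mode:
  (Dock, grasp_fail) → (Standby, A_RELEASE)  ← event matches
  (Dock, grasp_ok) → (Standby, A_RELEASE)
  (Dock, low_battery) → (Dock, A_PING)
  (Dock, arrived) → (Recover, A_WAIT)
  (Dock, obstacle) → (Standby, A_GO)
event = grasp_fail selects (Standby, A_RELEASE)

mode=Standby action=A_RELEASE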